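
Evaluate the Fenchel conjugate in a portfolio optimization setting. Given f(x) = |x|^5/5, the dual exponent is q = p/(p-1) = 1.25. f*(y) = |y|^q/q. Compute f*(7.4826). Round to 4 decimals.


The conjugate exponent q satisfies 1/p + 1/q = 1.
p = 5, so q = 5/(5 - 1) = 1.25
|y|^q = 7.4826^1.25 = 12.3756
f*(7.4826) = 12.3756 / 1.25 = 9.9005


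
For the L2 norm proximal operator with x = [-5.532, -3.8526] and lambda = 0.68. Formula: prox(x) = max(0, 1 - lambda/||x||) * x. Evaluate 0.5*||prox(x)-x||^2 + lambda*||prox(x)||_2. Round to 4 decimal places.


Step 1: Compute ||x||.
||x|| = 6.7413
Step 2: Compute scaling factor.
scale = max(0, 1 - 0.68/6.7413) = 0.8991
Step 3: prox(x) = [-4.974, -3.464]
||prox(x)|| = 6.0613
Step 4: Proximal objective.
0.5*||prox-x||^2 = 0.2312
lambda*||prox|| = 4.1217
Total = 4.3529


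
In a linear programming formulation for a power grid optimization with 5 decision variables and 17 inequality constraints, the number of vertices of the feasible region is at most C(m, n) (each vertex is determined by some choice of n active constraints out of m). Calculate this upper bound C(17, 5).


Each vertex corresponds to some choice of n active constraints out of m, so the number of vertices is at most C(m, n) = m! / (n!(m-n)!).
m = 17, n = 5
Numerator: 17 * 16 * 15 * 14 * 13
Denominator: 5! = 120
C(17, 5) = 6188


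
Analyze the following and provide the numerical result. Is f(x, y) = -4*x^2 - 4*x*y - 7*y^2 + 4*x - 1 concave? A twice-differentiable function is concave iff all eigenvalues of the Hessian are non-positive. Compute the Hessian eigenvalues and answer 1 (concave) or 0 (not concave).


The Hessian of f(x,y) = -4*x^2 - 4*x*y - 7*y^2 + 4*x - 1 is:
H = [[-8, -4], [-4, -14]]
Trace = -8 - 14 = -22
Determinant = -8*-14 - (-4)^2 = 96
Discriminant = (-22)^2 - 4*96 = 100.0
Eigenvalues: lambda_1 = -16.0, lambda_2 = -6.0
The function is concave.

1


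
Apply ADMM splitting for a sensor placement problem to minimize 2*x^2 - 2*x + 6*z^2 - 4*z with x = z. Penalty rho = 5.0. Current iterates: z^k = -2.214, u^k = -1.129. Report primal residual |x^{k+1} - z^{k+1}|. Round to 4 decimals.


ADMM iteration with rho = 5.0, z^k = -2.214, u^k = -1.129
Step 1: x-update.
Minimize 2*x^2 - 2*x + (5.0/2)*(x + 2.214 - 1.129)^2
FOC: (2*2 + 5.0)*x = 2 + 5.0*(-2.214 + 1.129)
x^{k+1} = -0.3806
Step 2: z-update.
Minimize 6*z^2 - 4*z + (5.0/2)*(-0.3806 - z - 1.129)^2
FOC: (2*6 + 5.0)*z = 4 + 5.0*(-0.3806 - 1.129)
z^{k+1} = -0.2087
Step 3: u-update.
u^{k+1} = -1.129 - 0.3806 + 0.2087 = -1.3009
Step 4: Primal residual = |-0.3806 + 0.2087| = 0.1719


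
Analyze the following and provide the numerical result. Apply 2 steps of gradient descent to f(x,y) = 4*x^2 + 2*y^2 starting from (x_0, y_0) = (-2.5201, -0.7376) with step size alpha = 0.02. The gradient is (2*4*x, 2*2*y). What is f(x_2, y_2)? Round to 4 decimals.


Gradient descent on f(x,y) = 4*x^2 + 2*y^2.
Starting point: (-2.5201, -0.7376), alpha = 0.02
Step 1: grad_x = 2*4*-2.5201 = -20.1608, grad_y = 2*2*-0.7376 = -2.9504
  x_1 = -2.5201 - 0.02*-20.1608 = -2.1169
  y_1 = -0.7376 - 0.02*-2.9504 = -0.6786
Step 2: grad_x = 2*4*-2.1169 = -16.9351, grad_y = 2*2*-0.6786 = -2.7144
  x_2 = -2.1169 - 0.02*-16.9351 = -1.7782
  y_2 = -0.6786 - 0.02*-2.7144 = -0.6243
f(-1.7782, -0.6243) = 4*(-1.7782)^2 + 2*(-0.6243)^2 = 13.4272


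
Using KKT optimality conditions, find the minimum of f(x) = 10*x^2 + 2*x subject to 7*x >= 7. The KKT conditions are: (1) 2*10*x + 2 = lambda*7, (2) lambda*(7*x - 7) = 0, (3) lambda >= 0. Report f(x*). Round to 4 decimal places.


Step 1: Try lambda = 0 (constraint inactive).
x_unc = -2/(2*10) = -0.1
Check: 7*-0.1 = -0.7 < 7 -- violated!
Step 2: Constraint must be active: 7*x = 7
x* = 7/7 = 1.0
lambda = (2*10*1.0 + 2)/7 = 3.1429
Step 3: Compute optimal value.
f(x*) = 10*1.0^2 + 2*1.0 = 12.0


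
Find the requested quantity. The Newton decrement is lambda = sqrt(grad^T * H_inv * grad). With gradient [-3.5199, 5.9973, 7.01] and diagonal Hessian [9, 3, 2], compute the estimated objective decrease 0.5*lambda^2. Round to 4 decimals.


Step 1: H is diagonal, so H^(-1) * g = [-0.3911, 1.9991, 3.505].
Step 2: g^T H^(-1) g = sum_i g_i^2 / H_ii
  = (-3.5199)^2/9 + (5.9973)^2/3 + (7.01)^2/2
  = 1.3766 + 11.9892 + 24.5701 = 37.9359
Step 3: Objective decrease = 0.5 * g^T H^(-1) g = 18.9679


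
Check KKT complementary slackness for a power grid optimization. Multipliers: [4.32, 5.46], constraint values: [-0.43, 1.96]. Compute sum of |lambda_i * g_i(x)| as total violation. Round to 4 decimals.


KKT complementary slackness check:
lambda_1 * g_1 = 4.32 * -0.43 = -1.8576
lambda_2 * g_2 = 5.46 * 1.96 = 10.7016
Total violation = 1.8576 + 10.7016 = 12.5592


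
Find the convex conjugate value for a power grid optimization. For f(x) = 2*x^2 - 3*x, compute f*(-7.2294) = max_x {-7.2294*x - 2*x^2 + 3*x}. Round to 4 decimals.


f*(y) = sup_x {y*x - a*x^2 - b*x} = sup_x {(y-b)*x - a*x^2}
FOC: (y - b) - 2a*x = 0 => x* = (y - b)/(2a)
x* = (-7.2294 + 3)/(2*2) = -1.0574
f*(-7.2294) = (y-b)^2/(4a) = (-7.2294 + 3)^2/(4*2)
= 17.8878/8 = 2.236


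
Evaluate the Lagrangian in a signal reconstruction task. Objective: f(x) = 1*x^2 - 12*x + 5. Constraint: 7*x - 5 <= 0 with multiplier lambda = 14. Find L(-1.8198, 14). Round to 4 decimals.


Step 1: Evaluate f(x).
f(-1.8198) = 1*(-1.8198)^2 - 12*(-1.8198) + 5 = 30.1493
Step 2: Evaluate g(x).
g(-1.8198) = 7*-1.8198 - 5 = -17.7386
Step 3: Compute Lagrangian.
L = 30.1493 + 14*-17.7386 = -218.1911


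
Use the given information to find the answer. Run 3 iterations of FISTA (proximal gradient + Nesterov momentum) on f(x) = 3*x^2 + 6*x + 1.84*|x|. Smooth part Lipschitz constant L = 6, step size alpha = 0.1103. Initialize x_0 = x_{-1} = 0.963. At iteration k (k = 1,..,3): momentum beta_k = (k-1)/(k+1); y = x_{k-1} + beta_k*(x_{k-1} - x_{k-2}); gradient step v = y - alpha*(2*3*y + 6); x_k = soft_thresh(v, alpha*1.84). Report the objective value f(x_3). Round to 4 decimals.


FISTA on f(x) = 3*x^2 + 6*x + 1.84*|x|
L = 6, alpha = 0.1103
Iteration 1: beta = 0.0, y = 0.963 + 0.0*(0.963 - 0.963) = 0.963
  grad(y) = 11.778, v = y - alpha*grad = -0.3361
  prox(v) = soft_thresh(-0.3361, 0.203) = -0.1332
Iteration 2: beta = 0.3333, y = -0.1332 + 0.3333*(-0.1332 - 0.963) = -0.4985
  grad(y) = 3.0087, v = y - alpha*grad = -0.8304
  prox(v) = soft_thresh(-0.8304, 0.203) = -0.6275
Iteration 3: beta = 0.5, y = -0.6275 + 0.5*(-0.6275 + 0.1332) = -0.8746
  grad(y) = 0.7524, v = y - alpha*grad = -0.9576
  prox(v) = soft_thresh(-0.9576, 0.203) = -0.7546
f(x_3) = 3*(-0.7546)^2 + 6*(-0.7546) + 1.84*|-0.7546| = -1.4309


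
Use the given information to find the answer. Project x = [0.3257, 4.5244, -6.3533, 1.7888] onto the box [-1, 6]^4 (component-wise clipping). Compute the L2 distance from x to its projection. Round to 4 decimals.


Project each component onto [-1, 6].
clip(0.3257) = 0.3257, clip(4.5244) = 4.5244, clip(-6.3533) = -1.0, clip(1.7888) = 1.7888
Projection = [0.3257, 4.5244, -1.0, 1.7888]
Squared diffs: [0.0, 0.0, 28.6578, 0.0]
Distance = sqrt(28.6578) = 5.3533


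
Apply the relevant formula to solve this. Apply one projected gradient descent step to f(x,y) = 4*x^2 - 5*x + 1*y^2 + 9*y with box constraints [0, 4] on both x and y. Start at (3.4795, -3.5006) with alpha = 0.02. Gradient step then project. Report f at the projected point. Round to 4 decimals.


Step 1: Compute gradient at (3.4795, -3.5006).
grad_x = 2*4*3.4795 - 5 = 22.836
grad_y = 2*1*-3.5006 + 9 = 1.9988
Step 2: Gradient step.
x_raw = 3.4795 - 0.02*22.836 = 3.0228
y_raw = -3.5006 - 0.02*1.9988 = -3.5406
Step 3: Project onto [0, 4].
x_proj = clip(3.0228) = 3.0228
y_proj = clip(-3.5406) = 0.0
Step 4: Evaluate f.
f(3.0228, 0.0) = 21.4349


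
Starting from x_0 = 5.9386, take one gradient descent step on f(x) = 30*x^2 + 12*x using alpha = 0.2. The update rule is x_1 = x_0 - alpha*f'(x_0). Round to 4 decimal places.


We compute the gradient at x_0 and apply the update.
f'(x) = 60*x + 12
f'(5.9386) = 60*5.9386 + 12 = 368.316
x_1 = 5.9386 - 0.2*368.316 = -67.7246


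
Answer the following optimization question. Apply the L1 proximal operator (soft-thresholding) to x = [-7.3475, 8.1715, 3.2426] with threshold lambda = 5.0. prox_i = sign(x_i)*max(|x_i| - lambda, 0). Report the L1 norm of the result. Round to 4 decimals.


Soft-thresholding with lambda = 5.0:
prox(-7.3475) = sign(-7.3475)*max(|-7.3475| - 5.0, 0) = -2.3475
prox(8.1715) = sign(8.1715)*max(|8.1715| - 5.0, 0) = 3.1715
prox(3.2426) = sign(3.2426)*max(|3.2426| - 5.0, 0) = 0.0
prox(x) = [-2.3475, 3.1715, 0.0]
||prox(x)||_1 = 2.3475 + 3.1715 + 0.0 = 5.519


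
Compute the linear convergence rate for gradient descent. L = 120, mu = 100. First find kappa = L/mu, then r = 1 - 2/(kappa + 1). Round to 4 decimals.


Step 1: Compute the condition number.
kappa = L/mu = 120/100 = 1.2
Step 2: Compute the convergence rate.
r = 1 - 2/(kappa + 1) = 1 - 2*mu/(L + mu) = (L - mu)/(L + mu) = 20/220 = 0.0909


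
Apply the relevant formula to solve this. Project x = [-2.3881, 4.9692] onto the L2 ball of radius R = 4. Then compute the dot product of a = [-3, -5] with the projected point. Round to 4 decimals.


Step 1: Compute ||x|| (intermediates to 6 decimals).
||x|| = sqrt((-2.3881)^2 + 4.9692^2) = 5.513254
Step 2: Project.
Since ||x|| > R, scale = R/||x|| = 4/5.513254 = 0.725524, proj(x) = scale * x
proj(x) = [-1.732624, 3.605274]
Step 3: Dot product.
a^T * proj(x) = -3*(-1.732624) - 5*3.605274 = -12.8285


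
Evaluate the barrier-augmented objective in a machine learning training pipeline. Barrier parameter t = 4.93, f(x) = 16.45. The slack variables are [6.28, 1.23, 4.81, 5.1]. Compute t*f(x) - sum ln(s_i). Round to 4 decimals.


Step 1: Compute log-barrier.
ln values: [1.8374, 0.207, 1.5707, 1.6292]
phi = -(1.8374 + 0.207 + 1.5707 + 1.6292) = -5.2443
Step 2: Compute augmented objective.
t*f(x) = 4.93*16.45 = 81.0985
Total = 81.0985 - 5.2443 = 75.8542


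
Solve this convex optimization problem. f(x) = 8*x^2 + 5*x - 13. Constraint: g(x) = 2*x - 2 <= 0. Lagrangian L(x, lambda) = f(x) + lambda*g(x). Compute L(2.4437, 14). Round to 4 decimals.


Step 1: Evaluate f(x).
f(2.4437) = 8*2.4437^2 + 5*2.4437 - 13 = 46.9919
Step 2: Evaluate g(x).
g(2.4437) = 2*2.4437 - 2 = 2.8874
Step 3: Compute Lagrangian.
L = 46.9919 + 14*2.8874 = 87.4155


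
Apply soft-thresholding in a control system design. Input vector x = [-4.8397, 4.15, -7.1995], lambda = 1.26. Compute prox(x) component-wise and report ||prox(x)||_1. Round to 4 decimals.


Soft-thresholding with lambda = 1.26:
prox(-4.8397) = sign(-4.8397)*max(|-4.8397| - 1.26, 0) = -3.5797
prox(4.15) = sign(4.15)*max(|4.15| - 1.26, 0) = 2.89
prox(-7.1995) = sign(-7.1995)*max(|-7.1995| - 1.26, 0) = -5.9395
prox(x) = [-3.5797, 2.89, -5.9395]
||prox(x)||_1 = 3.5797 + 2.89 + 5.9395 = 12.4092


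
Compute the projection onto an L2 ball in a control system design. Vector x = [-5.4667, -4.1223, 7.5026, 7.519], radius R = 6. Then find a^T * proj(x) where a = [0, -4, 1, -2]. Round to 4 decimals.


Step 1: Compute ||x|| (intermediates to 6 decimals).
||x|| = sqrt((-5.4667)^2 + (-4.1223)^2 + 7.5026^2 + 7.519^2) = 12.637347
Step 2: Project.
Since ||x|| > R, scale = R/||x|| = 6/12.637347 = 0.474783, proj(x) = scale * x
proj(x) = [-2.595496, -1.957198, 3.562107, 3.569893]
Step 3: Dot product.
a^T * proj(x) = 0*(-2.595496) - 4*(-1.957198) + 1*3.562107 - 2*3.569893 = 4.2511


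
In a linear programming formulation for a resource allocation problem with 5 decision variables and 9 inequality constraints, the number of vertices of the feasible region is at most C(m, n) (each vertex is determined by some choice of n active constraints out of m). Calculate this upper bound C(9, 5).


Each vertex corresponds to some choice of n active constraints out of m, so the number of vertices is at most C(m, n) = m! / (n!(m-n)!).
m = 9, n = 5
Numerator: 9 * 8 * 7 * 6 * 5
Denominator: 5! = 120
C(9, 5) = 126


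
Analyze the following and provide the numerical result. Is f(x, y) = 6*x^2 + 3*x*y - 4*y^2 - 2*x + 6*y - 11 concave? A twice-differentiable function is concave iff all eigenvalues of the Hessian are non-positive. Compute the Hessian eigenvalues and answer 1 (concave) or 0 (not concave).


The Hessian of f(x,y) = 6*x^2 + 3*x*y - 4*y^2 - 2*x + 6*y - 11 is:
H = [[12, 3], [3, -8]]
Trace = 12 - 8 = 4
Determinant = 12*-8 - (3)^2 = -105
Discriminant = (4)^2 - 4*-105 = 436.0
Eigenvalues: lambda_1 = -8.4403, lambda_2 = 12.4403
The function is not concave.

0


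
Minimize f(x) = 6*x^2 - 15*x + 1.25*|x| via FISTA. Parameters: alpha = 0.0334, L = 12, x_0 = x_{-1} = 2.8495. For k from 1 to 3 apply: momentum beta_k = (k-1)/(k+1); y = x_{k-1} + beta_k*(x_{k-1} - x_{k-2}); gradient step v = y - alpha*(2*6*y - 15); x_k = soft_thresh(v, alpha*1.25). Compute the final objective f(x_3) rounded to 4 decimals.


FISTA on f(x) = 6*x^2 - 15*x + 1.25*|x|
L = 12, alpha = 0.0334
Iteration 1: beta = 0.0, y = 2.8495 + 0.0*(2.8495 - 2.8495) = 2.8495
  grad(y) = 19.194, v = y - alpha*grad = 2.2084
  prox(v) = soft_thresh(2.2084, 0.0418) = 2.1667
Iteration 2: beta = 0.3333, y = 2.1667 + 0.3333*(2.1667 - 2.8495) = 1.9391
  grad(y) = 8.2687, v = y - alpha*grad = 1.6629
  prox(v) = soft_thresh(1.6629, 0.0418) = 1.6211
Iteration 3: beta = 0.5, y = 1.6211 + 0.5*(1.6211 - 2.1667) = 1.3484
  grad(y) = 1.1804, v = y - alpha*grad = 1.3089
  prox(v) = soft_thresh(1.3089, 0.0418) = 1.2672
f(x_3) = 6*1.2672^2 - 15*1.2672 + 1.25*|1.2672| = -7.7892


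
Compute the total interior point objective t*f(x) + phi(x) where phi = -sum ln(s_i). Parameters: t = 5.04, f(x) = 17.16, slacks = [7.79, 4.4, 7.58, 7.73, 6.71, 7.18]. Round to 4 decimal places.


Step 1: Compute log-barrier.
ln values: [2.0528, 1.4816, 2.0255, 2.0451, 1.9036, 1.9713]
phi = -(2.0528 + 1.4816 + 2.0255 + 2.0451 + 1.9036 + 1.9713) = -11.48
Step 2: Compute augmented objective.
t*f(x) = 5.04*17.16 = 86.4864
Total = 86.4864 - 11.48 = 75.0064


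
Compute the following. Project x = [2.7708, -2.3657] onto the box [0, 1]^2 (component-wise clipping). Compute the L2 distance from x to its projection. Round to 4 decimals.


Project each component onto [0, 1].
clip(2.7708) = 1.0, clip(-2.3657) = 0.0
Projection = [1.0, 0.0]
Squared diffs: [3.1357, 5.5965]
Distance = sqrt(8.7322) = 2.955


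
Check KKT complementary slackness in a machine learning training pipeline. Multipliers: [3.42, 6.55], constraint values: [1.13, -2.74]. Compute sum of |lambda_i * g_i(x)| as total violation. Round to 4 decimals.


KKT complementary slackness check:
lambda_1 * g_1 = 3.42 * 1.13 = 3.8646
lambda_2 * g_2 = 6.55 * -2.74 = -17.947
Total violation = 3.8646 + 17.947 = 21.8116


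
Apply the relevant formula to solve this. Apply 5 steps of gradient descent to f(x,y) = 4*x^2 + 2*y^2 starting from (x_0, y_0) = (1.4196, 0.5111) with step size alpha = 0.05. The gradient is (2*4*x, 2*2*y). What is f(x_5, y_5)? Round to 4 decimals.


Gradient descent on f(x,y) = 4*x^2 + 2*y^2.
Starting point: (1.4196, 0.5111), alpha = 0.05
Step 1: grad_x = 2*4*1.4196 = 11.3568, grad_y = 2*2*0.5111 = 2.0444
  x_1 = 1.4196 - 0.05*11.3568 = 0.8518
  y_1 = 0.5111 - 0.05*2.0444 = 0.4089
Step 2: grad_x = 2*4*0.8518 = 6.8141, grad_y = 2*2*0.4089 = 1.6355
  x_2 = 0.8518 - 0.05*6.8141 = 0.5111
  y_2 = 0.4089 - 0.05*1.6355 = 0.3271
Step 3: grad_x = 2*4*0.5111 = 4.0884, grad_y = 2*2*0.3271 = 1.3084
  x_3 = 0.5111 - 0.05*4.0884 = 0.3066
  y_3 = 0.3271 - 0.05*1.3084 = 0.2617
Step 4: grad_x = 2*4*0.3066 = 2.4531, grad_y = 2*2*0.2617 = 1.0467
  x_4 = 0.3066 - 0.05*2.4531 = 0.184
  y_4 = 0.2617 - 0.05*1.0467 = 0.2093
Step 5: grad_x = 2*4*0.184 = 1.4718, grad_y = 2*2*0.2093 = 0.8374
  x_5 = 0.184 - 0.05*1.4718 = 0.1104
  y_5 = 0.2093 - 0.05*0.8374 = 0.1675
f(0.1104, 0.1675) = 4*0.1104^2 + 2*0.1675^2 = 0.1048


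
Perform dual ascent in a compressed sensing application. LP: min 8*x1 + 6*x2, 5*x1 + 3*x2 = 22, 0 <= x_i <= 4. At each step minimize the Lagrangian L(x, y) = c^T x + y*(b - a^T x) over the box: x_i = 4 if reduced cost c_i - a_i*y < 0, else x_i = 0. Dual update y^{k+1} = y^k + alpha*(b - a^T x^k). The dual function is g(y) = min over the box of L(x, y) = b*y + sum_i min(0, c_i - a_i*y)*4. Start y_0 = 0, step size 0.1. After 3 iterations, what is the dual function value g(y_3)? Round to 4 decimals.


Dual ascent for LP: min 8*x1 + 6*x2, 5*x1 + 3*x2 = 22, 0 <= x_i <= 4
Step 1: y^k = 0.0, reduced costs: (8.0, 6.0)
  x^k = (0.0, 0.0), subgradient = b - a^T x = 22.0
  y^{k+1} = 0.0 + 0.1*22.0 = 2.2
Step 2: y^k = 2.2, reduced costs: (-3.0, -0.6)
  x^k = (4.0, 4.0), subgradient = b - a^T x = -10.0
  y^{k+1} = 2.2 + 0.1*-10.0 = 1.2
Step 3: y^k = 1.2, reduced costs: (2.0, 2.4)
  x^k = (0.0, 0.0), subgradient = b - a^T x = 22.0
  y^{k+1} = 1.2 + 0.1*22.0 = 3.4
Dual objective at y_3 = 3.4: reduced costs (-9.0, -4.2), box minimizer x = (4.0, 4.0)
g(y_3) = b*y + (c1 - a1*y)*x1 + (c2 - a2*y)*x2 = 22*3.4 + (-9.0)*4.0 + (-4.2)*4.0 = 74.8 - 36.0 - 16.8 = 22.0


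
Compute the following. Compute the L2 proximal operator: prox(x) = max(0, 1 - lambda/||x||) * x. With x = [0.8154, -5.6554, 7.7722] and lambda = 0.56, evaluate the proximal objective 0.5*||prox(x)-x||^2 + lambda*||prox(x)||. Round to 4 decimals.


Step 1: Compute ||x||.
||x|| = 9.6465
Step 2: Compute scaling factor.
scale = max(0, 1 - 0.56/9.6465) = 0.9419
Step 3: prox(x) = [0.7681, -5.3271, 7.321]
||prox(x)|| = 9.0865
Step 4: Proximal objective.
0.5*||prox-x||^2 = 0.1568
lambda*||prox|| = 5.0884
Total = 5.2453


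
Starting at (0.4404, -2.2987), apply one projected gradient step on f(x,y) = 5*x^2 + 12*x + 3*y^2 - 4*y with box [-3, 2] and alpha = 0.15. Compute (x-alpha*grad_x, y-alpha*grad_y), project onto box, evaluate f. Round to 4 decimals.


Step 1: Compute gradient at (0.4404, -2.2987).
grad_x = 2*5*0.4404 + 12 = 16.404
grad_y = 2*3*-2.2987 - 4 = -17.7922
Step 2: Gradient step.
x_raw = 0.4404 - 0.15*16.404 = -2.0202
y_raw = -2.2987 - 0.15*-17.7922 = 0.3701
Step 3: Project onto [-3, 2].
x_proj = clip(-2.0202) = -2.0202
y_proj = clip(0.3701) = 0.3701
Step 4: Evaluate f.
f(-2.0202, 0.3701) = -4.9059


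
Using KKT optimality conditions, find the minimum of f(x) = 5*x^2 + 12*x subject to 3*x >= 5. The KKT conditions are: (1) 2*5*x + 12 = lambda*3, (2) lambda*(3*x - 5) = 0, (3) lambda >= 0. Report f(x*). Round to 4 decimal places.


Step 1: Try lambda = 0 (constraint inactive).
x_unc = -12/(2*5) = -1.2
Check: 3*-1.2 = -3.6 < 5 -- violated!
Step 2: Constraint must be active: 3*x = 5
x* = 5/3 = 1.6667 (rounded; the exact value 5/3 is used below)
lambda = (2*5*(5/3) + 12)/3 = 9.5556
Step 3: Compute optimal value.
f(x*) = 5*(5/3)^2 + 12*(5/3) = 33.8889


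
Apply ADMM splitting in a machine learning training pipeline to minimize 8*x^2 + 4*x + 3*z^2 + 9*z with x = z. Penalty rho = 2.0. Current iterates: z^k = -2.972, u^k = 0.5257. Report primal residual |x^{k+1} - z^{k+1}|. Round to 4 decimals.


ADMM iteration with rho = 2.0, z^k = -2.972, u^k = 0.5257
Step 1: x-update.
Minimize 8*x^2 + 4*x + (2.0/2)*(x + 2.972 + 0.5257)^2
FOC: (2*8 + 2.0)*x = -4 + 2.0*(-2.972 - 0.5257)
x^{k+1} = -0.6109
Step 2: z-update.
Minimize 3*z^2 + 9*z + (2.0/2)*(-0.6109 - z + 0.5257)^2
FOC: (2*3 + 2.0)*z = -9 + 2.0*(-0.6109 + 0.5257)
z^{k+1} = -1.1463
Step 3: u-update.
u^{k+1} = 0.5257 - 0.6109 + 1.1463 = 1.0611
Step 4: Primal residual = |-0.6109 + 1.1463| = 0.5354


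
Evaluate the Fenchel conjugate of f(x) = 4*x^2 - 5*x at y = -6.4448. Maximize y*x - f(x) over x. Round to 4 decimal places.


f*(y) = sup_x {y*x - a*x^2 - b*x} = sup_x {(y-b)*x - a*x^2}
FOC: (y - b) - 2a*x = 0 => x* = (y - b)/(2a)
x* = (-6.4448 + 5)/(2*4) = -0.1806
f*(-6.4448) = (y-b)^2/(4a) = (-6.4448 + 5)^2/(4*4)
= 2.0874/16 = 0.1305


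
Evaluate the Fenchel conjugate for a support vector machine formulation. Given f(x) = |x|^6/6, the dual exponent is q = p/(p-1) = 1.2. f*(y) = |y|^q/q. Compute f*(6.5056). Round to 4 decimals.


The conjugate exponent q satisfies 1/p + 1/q = 1.
p = 6, so q = 6/(6 - 1) = 1.2
|y|^q = 6.5056^1.2 = 9.4612
f*(6.5056) = 9.4612 / 1.2 = 7.8843


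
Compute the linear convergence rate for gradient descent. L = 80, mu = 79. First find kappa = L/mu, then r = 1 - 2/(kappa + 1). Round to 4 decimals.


Step 1: Compute the condition number.
kappa = L/mu = 80/79 = 1.0127
Step 2: Compute the convergence rate.
r = 1 - 2/(kappa + 1) = 1 - 2*mu/(L + mu) = (L - mu)/(L + mu) = 1/159 = 0.0063


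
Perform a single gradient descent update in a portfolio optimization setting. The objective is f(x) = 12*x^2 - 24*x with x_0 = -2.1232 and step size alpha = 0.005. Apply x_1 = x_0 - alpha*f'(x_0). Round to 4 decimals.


We compute the gradient at x_0 and apply the update.
f'(x) = 24*x - 24
f'(-2.1232) = 24*-2.1232 - 24 = -74.9568
x_1 = -2.1232 - 0.005*-74.9568 = -1.7484


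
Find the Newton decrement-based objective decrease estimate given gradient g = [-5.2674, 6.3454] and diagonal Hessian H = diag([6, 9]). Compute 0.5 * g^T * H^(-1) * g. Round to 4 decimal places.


Step 1: H is diagonal, so H^(-1) * g = [-0.8779, 0.705].
Step 2: g^T H^(-1) g = sum_i g_i^2 / H_ii
  = (-5.2674)^2/6 + (6.3454)^2/9
  = 4.6243 + 4.4738 = 9.098
Step 3: Objective decrease = 0.5 * g^T H^(-1) g = 4.549


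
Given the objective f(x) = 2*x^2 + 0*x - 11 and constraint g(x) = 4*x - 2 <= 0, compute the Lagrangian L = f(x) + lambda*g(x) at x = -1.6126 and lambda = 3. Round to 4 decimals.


Step 1: Evaluate f(x).
f(-1.6126) = 2*(-1.6126)^2 + 0*(-1.6126) - 11 = -5.799
Step 2: Evaluate g(x).
g(-1.6126) = 4*-1.6126 - 2 = -8.4504
Step 3: Compute Lagrangian.
L = -5.799 + 3*-8.4504 = -31.1502


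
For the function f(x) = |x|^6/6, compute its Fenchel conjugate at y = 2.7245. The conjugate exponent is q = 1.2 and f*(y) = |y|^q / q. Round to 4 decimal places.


The conjugate exponent q satisfies 1/p + 1/q = 1.
p = 6, so q = 6/(6 - 1) = 1.2
|y|^q = 2.7245^1.2 = 3.3292
f*(2.7245) = 3.3292 / 1.2 = 2.7744


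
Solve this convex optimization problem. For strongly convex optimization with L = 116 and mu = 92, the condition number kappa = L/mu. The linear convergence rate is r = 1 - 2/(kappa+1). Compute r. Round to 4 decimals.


Step 1: Compute the condition number.
kappa = L/mu = 116/92 = 1.2609
Step 2: Compute the convergence rate.
r = 1 - 2/(kappa + 1) = 1 - 2*mu/(L + mu) = (L - mu)/(L + mu) = 24/208 = 0.1154


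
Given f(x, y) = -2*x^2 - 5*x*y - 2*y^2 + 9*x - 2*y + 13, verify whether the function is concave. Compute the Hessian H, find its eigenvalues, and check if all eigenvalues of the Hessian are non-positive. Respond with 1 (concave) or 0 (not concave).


The Hessian of f(x,y) = -2*x^2 - 5*x*y - 2*y^2 + 9*x - 2*y + 13 is:
H = [[-4, -5], [-5, -4]]
Trace = -4 - 4 = -8
Determinant = -4*-4 - (-5)^2 = -9
Discriminant = (-8)^2 - 4*-9 = 100.0
Eigenvalues: lambda_1 = -9.0, lambda_2 = 1.0
The function is not concave.

0


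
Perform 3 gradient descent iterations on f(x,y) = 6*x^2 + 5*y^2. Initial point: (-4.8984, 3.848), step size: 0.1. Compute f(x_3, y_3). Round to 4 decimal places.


Gradient descent on f(x,y) = 6*x^2 + 5*y^2.
Starting point: (-4.8984, 3.848), alpha = 0.1
Step 1: grad_x = 2*6*-4.8984 = -58.7808, grad_y = 2*5*3.848 = 38.48
  x_1 = -4.8984 - 0.1*-58.7808 = 0.9797
  y_1 = 3.848 - 0.1*38.48 = 0.0
Step 2: grad_x = 2*6*0.9797 = 11.7562, grad_y = 2*5*0.0 = 0.0
  x_2 = 0.9797 - 0.1*11.7562 = -0.1959
  y_2 = 0.0 - 0.1*0.0 = 0.0
Step 3: grad_x = 2*6*-0.1959 = -2.3512, grad_y = 2*5*0.0 = 0.0
  x_3 = -0.1959 - 0.1*-2.3512 = 0.0392
  y_3 = 0.0 - 0.1*0.0 = 0.0
f(0.0392, 0.0) = 6*0.0392^2 + 5*0.0^2 = 0.0092


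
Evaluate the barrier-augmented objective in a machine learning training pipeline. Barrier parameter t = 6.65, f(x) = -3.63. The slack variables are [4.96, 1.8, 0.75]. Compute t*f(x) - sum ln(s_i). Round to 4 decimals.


Step 1: Compute log-barrier.
ln values: [1.6014, 0.5878, -0.2877]
phi = -(1.6014 + 0.5878 - 0.2877) = -1.9015
Step 2: Compute augmented objective.
t*f(x) = 6.65*-3.63 = -24.1395
Total = -24.1395 - 1.9015 = -26.041


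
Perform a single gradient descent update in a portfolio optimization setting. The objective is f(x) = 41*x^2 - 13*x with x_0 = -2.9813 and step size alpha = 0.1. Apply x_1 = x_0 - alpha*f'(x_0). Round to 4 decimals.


We compute the gradient at x_0 and apply the update.
f'(x) = 82*x - 13
f'(-2.9813) = 82*-2.9813 - 13 = -257.4666
x_1 = -2.9813 - 0.1*-257.4666 = 22.7654


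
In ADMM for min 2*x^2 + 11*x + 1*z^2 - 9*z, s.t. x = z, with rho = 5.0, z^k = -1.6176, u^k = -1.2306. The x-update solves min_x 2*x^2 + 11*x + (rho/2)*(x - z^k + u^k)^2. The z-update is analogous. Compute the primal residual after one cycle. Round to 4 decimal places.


ADMM iteration with rho = 5.0, z^k = -1.6176, u^k = -1.2306
Step 1: x-update.
Minimize 2*x^2 + 11*x + (5.0/2)*(x + 1.6176 - 1.2306)^2
FOC: (2*2 + 5.0)*x = -11 + 5.0*(-1.6176 + 1.2306)
x^{k+1} = -1.4372
Step 2: z-update.
Minimize 1*z^2 - 9*z + (5.0/2)*(-1.4372 - z - 1.2306)^2
FOC: (2*1 + 5.0)*z = 9 + 5.0*(-1.4372 - 1.2306)
z^{k+1} = -0.6199
Step 3: u-update.
u^{k+1} = -1.2306 - 1.4372 + 0.6199 = -2.0479
Step 4: Primal residual = |-1.4372 + 0.6199| = 0.8173


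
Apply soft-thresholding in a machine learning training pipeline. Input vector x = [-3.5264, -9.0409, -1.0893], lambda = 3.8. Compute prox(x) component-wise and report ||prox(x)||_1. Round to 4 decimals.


Soft-thresholding with lambda = 3.8:
prox(-3.5264) = sign(-3.5264)*max(|-3.5264| - 3.8, 0) = 0.0
prox(-9.0409) = sign(-9.0409)*max(|-9.0409| - 3.8, 0) = -5.2409
prox(-1.0893) = sign(-1.0893)*max(|-1.0893| - 3.8, 0) = 0.0
prox(x) = [0.0, -5.2409, 0.0]
||prox(x)||_1 = 0.0 + 5.2409 + 0.0 = 5.2409


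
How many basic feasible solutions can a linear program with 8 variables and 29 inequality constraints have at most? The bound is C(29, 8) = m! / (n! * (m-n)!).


Each vertex corresponds to some choice of n active constraints out of m, so the number of vertices is at most C(m, n) = m! / (n!(m-n)!).
m = 29, n = 8
Numerator: 29 * 28 * 27 * 26 * 25 * 24 * 23 * 22
Denominator: 8! = 40320
C(29, 8) = 4292145


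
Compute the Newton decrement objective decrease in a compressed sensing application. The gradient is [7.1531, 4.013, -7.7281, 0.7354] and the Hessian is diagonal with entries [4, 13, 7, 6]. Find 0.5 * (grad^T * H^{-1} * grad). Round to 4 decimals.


Step 1: H is diagonal, so H^(-1) * g = [1.7883, 0.3087, -1.104, 0.1226].
Step 2: g^T H^(-1) g = sum_i g_i^2 / H_ii
  = (7.1531)^2/4 + (4.013)^2/13 + (-7.7281)^2/7 + (0.7354)^2/6
  = 12.7917 + 1.2388 + 8.5319 + 0.0901 = 22.6526
Step 3: Objective decrease = 0.5 * g^T H^(-1) g = 11.3263


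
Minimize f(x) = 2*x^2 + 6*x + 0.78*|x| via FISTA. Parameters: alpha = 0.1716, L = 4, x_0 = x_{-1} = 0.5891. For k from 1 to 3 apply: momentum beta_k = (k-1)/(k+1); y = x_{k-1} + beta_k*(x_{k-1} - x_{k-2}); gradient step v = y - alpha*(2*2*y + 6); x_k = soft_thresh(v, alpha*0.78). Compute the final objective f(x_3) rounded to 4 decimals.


FISTA on f(x) = 2*x^2 + 6*x + 0.78*|x|
L = 4, alpha = 0.1716
Iteration 1: beta = 0.0, y = 0.5891 + 0.0*(0.5891 - 0.5891) = 0.5891
  grad(y) = 8.3564, v = y - alpha*grad = -0.8449
  prox(v) = soft_thresh(-0.8449, 0.1338) = -0.711
Iteration 2: beta = 0.3333, y = -0.711 + 0.3333*(-0.711 - 0.5891) = -1.1444
  grad(y) = 1.4225, v = y - alpha*grad = -1.3885
  prox(v) = soft_thresh(-1.3885, 0.1338) = -1.2546
Iteration 3: beta = 0.5, y = -1.2546 + 0.5*(-1.2546 + 0.711) = -1.5264
  grad(y) = -0.1058, v = y - alpha*grad = -1.5083
  prox(v) = soft_thresh(-1.5083, 0.1338) = -1.3744
f(x_3) = 2*(-1.3744)^2 + 6*(-1.3744) + 0.78*|-1.3744| = -3.3964


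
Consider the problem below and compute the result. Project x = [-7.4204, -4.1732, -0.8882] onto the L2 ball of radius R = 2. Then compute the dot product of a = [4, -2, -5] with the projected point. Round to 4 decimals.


Step 1: Compute ||x|| (intermediates to 6 decimals).
||x|| = sqrt((-7.4204)^2 + (-4.1732)^2 + (-0.8882)^2) = 8.559605
Step 2: Project.
Since ||x|| > R, scale = R/||x|| = 2/8.559605 = 0.233656, proj(x) = scale * x
proj(x) = [-1.733821, -0.975093, -0.207533]
Step 3: Dot product.
a^T * proj(x) = 4*(-1.733821) - 2*(-0.975093) - 5*(-0.207533) = -3.9474


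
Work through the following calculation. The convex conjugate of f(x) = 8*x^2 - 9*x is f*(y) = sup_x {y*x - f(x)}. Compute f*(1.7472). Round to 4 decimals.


f*(y) = sup_x {y*x - a*x^2 - b*x} = sup_x {(y-b)*x - a*x^2}
FOC: (y - b) - 2a*x = 0 => x* = (y - b)/(2a)
x* = (1.7472 + 9)/(2*8) = 0.6717
f*(1.7472) = (y-b)^2/(4a) = (1.7472 + 9)^2/(4*8)
= 115.5023/32 = 3.6094


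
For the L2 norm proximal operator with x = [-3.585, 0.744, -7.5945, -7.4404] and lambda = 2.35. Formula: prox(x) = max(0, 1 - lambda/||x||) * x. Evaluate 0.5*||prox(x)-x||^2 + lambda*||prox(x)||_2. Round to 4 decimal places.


Step 1: Compute ||x||.
||x|| = 11.2446
Step 2: Compute scaling factor.
scale = max(0, 1 - 2.35/11.2446) = 0.791
Step 3: prox(x) = [-2.8358, 0.5885, -6.0073, -5.8854]
||prox(x)|| = 8.8946
Step 4: Proximal objective.
0.5*||prox-x||^2 = 2.7613
lambda*||prox|| = 20.9023
Total = 23.6636


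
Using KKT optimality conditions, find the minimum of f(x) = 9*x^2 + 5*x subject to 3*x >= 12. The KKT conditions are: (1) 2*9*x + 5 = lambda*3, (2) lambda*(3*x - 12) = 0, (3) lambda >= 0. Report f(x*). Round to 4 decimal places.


Step 1: Try lambda = 0 (constraint inactive).
x_unc = -5/(2*9) = -0.2778
Check: 3*-0.2778 = -0.8334 < 12 -- violated!
Step 2: Constraint must be active: 3*x = 12
x* = 12/3 = 4.0
lambda = (2*9*4.0 + 5)/3 = 25.6667
Step 3: Compute optimal value.
f(x*) = 9*4.0^2 + 5*4.0 = 164.0


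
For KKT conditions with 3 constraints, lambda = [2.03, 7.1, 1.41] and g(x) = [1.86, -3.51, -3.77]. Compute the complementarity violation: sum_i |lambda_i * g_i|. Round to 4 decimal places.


KKT complementary slackness check:
lambda_1 * g_1 = 2.03 * 1.86 = 3.7758
lambda_2 * g_2 = 7.1 * -3.51 = -24.921
lambda_3 * g_3 = 1.41 * -3.77 = -5.3157
Total violation = 3.7758 + 24.921 + 5.3157 = 34.0125


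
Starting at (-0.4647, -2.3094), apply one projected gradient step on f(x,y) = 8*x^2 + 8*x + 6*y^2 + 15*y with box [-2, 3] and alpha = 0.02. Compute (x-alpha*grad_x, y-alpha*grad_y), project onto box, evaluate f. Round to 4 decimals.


Step 1: Compute gradient at (-0.4647, -2.3094).
grad_x = 2*8*-0.4647 + 8 = 0.5648
grad_y = 2*6*-2.3094 + 15 = -12.7128
Step 2: Gradient step.
x_raw = -0.4647 - 0.02*0.5648 = -0.476
y_raw = -2.3094 - 0.02*-12.7128 = -2.0551
Step 3: Project onto [-2, 3].
x_proj = clip(-0.476) = -0.476
y_proj = clip(-2.0551) = -2.0
Step 4: Evaluate f.
f(-0.476, -2.0) = -7.9954


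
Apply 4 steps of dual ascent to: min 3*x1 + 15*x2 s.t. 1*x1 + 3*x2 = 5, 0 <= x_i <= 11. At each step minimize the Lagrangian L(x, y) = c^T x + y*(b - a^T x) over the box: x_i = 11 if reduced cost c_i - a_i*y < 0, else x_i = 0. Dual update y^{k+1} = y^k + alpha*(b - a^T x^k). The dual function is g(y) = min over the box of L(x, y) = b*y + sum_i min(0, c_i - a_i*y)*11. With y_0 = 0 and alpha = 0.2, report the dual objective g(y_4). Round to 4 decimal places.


Dual ascent for LP: min 3*x1 + 15*x2, 1*x1 + 3*x2 = 5, 0 <= x_i <= 11
Step 1: y^k = 0.0, reduced costs: (3.0, 15.0)
  x^k = (0.0, 0.0), subgradient = b - a^T x = 5.0
  y^{k+1} = 0.0 + 0.2*5.0 = 1.0
Step 2: y^k = 1.0, reduced costs: (2.0, 12.0)
  x^k = (0.0, 0.0), subgradient = b - a^T x = 5.0
  y^{k+1} = 1.0 + 0.2*5.0 = 2.0
Step 3: y^k = 2.0, reduced costs: (1.0, 9.0)
  x^k = (0.0, 0.0), subgradient = b - a^T x = 5.0
  y^{k+1} = 2.0 + 0.2*5.0 = 3.0
Step 4: y^k = 3.0, reduced costs: (0.0, 6.0)
  x^k = (0.0, 0.0), subgradient = b - a^T x = 5.0
  y^{k+1} = 3.0 + 0.2*5.0 = 4.0
Dual objective at y_4 = 4.0: reduced costs (-1.0, 3.0), box minimizer x = (11.0, 0.0)
g(y_4) = b*y + (c1 - a1*y)*x1 + (c2 - a2*y)*x2 = 5*4.0 + (-1.0)*11.0 + 3.0*0.0 = 20.0 - 11.0 + 0.0 = 9.0


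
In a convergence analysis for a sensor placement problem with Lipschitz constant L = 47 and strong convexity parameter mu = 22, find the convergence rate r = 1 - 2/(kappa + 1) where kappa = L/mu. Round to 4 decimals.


Step 1: Compute the condition number.
kappa = L/mu = 47/22 = 2.1364
Step 2: Compute the convergence rate.
r = 1 - 2/(kappa + 1) = 1 - 2*mu/(L + mu) = (L - mu)/(L + mu) = 25/69 = 0.3623


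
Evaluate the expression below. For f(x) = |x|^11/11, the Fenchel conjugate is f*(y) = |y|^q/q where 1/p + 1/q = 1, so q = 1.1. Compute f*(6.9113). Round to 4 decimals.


The conjugate exponent q satisfies 1/p + 1/q = 1.
p = 11, so q = 11/(11 - 1) = 1.1
|y|^q = 6.9113^1.1 = 8.3852
f*(6.9113) = 8.3852 / 1.1 = 7.6229


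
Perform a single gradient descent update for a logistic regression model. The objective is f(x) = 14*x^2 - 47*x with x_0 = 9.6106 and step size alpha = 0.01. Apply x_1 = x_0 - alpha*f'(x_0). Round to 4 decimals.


We compute the gradient at x_0 and apply the update.
f'(x) = 28*x - 47
f'(9.6106) = 28*9.6106 - 47 = 222.0968
x_1 = 9.6106 - 0.01*222.0968 = 7.3896


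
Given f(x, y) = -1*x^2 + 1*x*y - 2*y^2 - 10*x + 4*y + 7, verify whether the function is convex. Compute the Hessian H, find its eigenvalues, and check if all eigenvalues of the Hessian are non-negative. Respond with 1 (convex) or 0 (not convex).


The Hessian of f(x,y) = -1*x^2 + 1*x*y - 2*y^2 - 10*x + 4*y + 7 is:
H = [[-2, 1], [1, -4]]
Trace = -2 - 4 = -6
Determinant = -2*-4 - (1)^2 = 7
Discriminant = (-6)^2 - 4*7 = 8.0
Eigenvalues: lambda_1 = -4.4142, lambda_2 = -1.5858
The function is not convex.

0


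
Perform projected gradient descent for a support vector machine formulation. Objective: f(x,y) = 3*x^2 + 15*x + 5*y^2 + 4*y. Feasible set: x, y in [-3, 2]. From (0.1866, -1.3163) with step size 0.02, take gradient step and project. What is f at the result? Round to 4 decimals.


Step 1: Compute gradient at (0.1866, -1.3163).
grad_x = 2*3*0.1866 + 15 = 16.1196
grad_y = 2*5*-1.3163 + 4 = -9.163
Step 2: Gradient step.
x_raw = 0.1866 - 0.02*16.1196 = -0.1358
y_raw = -1.3163 - 0.02*-9.163 = -1.133
Step 3: Project onto [-3, 2].
x_proj = clip(-0.1358) = -0.1358
y_proj = clip(-1.133) = -1.133
Step 4: Evaluate f.
f(-0.1358, -1.133) = -0.0948


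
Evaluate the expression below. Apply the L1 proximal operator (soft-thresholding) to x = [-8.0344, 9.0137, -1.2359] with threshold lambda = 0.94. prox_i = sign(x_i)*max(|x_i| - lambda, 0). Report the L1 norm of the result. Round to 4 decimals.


Soft-thresholding with lambda = 0.94:
prox(-8.0344) = sign(-8.0344)*max(|-8.0344| - 0.94, 0) = -7.0944
prox(9.0137) = sign(9.0137)*max(|9.0137| - 0.94, 0) = 8.0737
prox(-1.2359) = sign(-1.2359)*max(|-1.2359| - 0.94, 0) = -0.2959
prox(x) = [-7.0944, 8.0737, -0.2959]
||prox(x)||_1 = 7.0944 + 8.0737 + 0.2959 = 15.464


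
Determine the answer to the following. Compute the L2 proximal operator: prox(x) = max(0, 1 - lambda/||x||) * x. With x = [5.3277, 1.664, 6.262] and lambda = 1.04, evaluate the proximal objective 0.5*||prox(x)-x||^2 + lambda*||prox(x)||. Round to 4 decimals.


Step 1: Compute ||x||.
||x|| = 8.3884
Step 2: Compute scaling factor.
scale = max(0, 1 - 1.04/8.3884) = 0.876
Step 3: prox(x) = [4.6672, 1.4577, 5.4856]
||prox(x)|| = 7.3484
Step 4: Proximal objective.
0.5*||prox-x||^2 = 0.5408
lambda*||prox|| = 7.6423
Total = 8.1832


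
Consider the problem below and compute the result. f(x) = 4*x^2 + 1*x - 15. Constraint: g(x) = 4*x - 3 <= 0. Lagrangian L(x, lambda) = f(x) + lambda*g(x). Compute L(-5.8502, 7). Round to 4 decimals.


Step 1: Evaluate f(x).
f(-5.8502) = 4*(-5.8502)^2 + 1*(-5.8502) - 15 = 116.0492
Step 2: Evaluate g(x).
g(-5.8502) = 4*-5.8502 - 3 = -26.4008
Step 3: Compute Lagrangian.
L = 116.0492 + 7*-26.4008 = -68.7564


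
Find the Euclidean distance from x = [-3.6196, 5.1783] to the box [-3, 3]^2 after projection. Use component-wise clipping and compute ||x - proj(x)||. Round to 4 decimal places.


Project each component onto [-3, 3].
clip(-3.6196) = -3.0, clip(5.1783) = 3.0
Projection = [-3.0, 3.0]
Squared diffs: [0.3839, 4.745]
Distance = sqrt(5.1289) = 2.2647


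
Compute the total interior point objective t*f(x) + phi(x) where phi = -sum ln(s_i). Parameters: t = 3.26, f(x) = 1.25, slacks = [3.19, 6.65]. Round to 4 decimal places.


Step 1: Compute log-barrier.
ln values: [1.16, 1.8946]
phi = -(1.16 + 1.8946) = -3.0546
Step 2: Compute augmented objective.
t*f(x) = 3.26*1.25 = 4.075
Total = 4.075 - 3.0546 = 1.0204


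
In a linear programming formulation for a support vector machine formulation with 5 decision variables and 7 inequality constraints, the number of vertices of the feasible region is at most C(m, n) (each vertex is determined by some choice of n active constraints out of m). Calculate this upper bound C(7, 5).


Each vertex corresponds to some choice of n active constraints out of m, so the number of vertices is at most C(m, n) = m! / (n!(m-n)!).
m = 7, n = 5
Numerator: 7 * 6 * 5 * 4 * 3
Denominator: 5! = 120
C(7, 5) = 21


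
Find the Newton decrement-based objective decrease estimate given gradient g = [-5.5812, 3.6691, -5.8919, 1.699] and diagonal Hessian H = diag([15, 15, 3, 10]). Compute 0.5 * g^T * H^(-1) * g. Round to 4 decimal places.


Step 1: H is diagonal, so H^(-1) * g = [-0.3721, 0.2446, -1.964, 0.1699].
Step 2: g^T H^(-1) g = sum_i g_i^2 / H_ii
  = (-5.5812)^2/15 + (3.6691)^2/15 + (-5.8919)^2/3 + (1.699)^2/10
  = 2.0767 + 0.8975 + 11.5715 + 0.2887 = 14.8343
Step 3: Objective decrease = 0.5 * g^T H^(-1) g = 7.4171


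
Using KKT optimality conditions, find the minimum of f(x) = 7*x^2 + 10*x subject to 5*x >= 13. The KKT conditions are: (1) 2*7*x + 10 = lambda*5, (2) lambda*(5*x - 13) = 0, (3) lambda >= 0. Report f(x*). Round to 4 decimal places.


Step 1: Try lambda = 0 (constraint inactive).
x_unc = -10/(2*7) = -0.7143
Check: 5*-0.7143 = -3.5715 < 13 -- violated!
Step 2: Constraint must be active: 5*x = 13
x* = 13/5 = 2.6
lambda = (2*7*2.6 + 10)/5 = 9.28
Step 3: Compute optimal value.
f(x*) = 7*2.6^2 + 10*2.6 = 73.32


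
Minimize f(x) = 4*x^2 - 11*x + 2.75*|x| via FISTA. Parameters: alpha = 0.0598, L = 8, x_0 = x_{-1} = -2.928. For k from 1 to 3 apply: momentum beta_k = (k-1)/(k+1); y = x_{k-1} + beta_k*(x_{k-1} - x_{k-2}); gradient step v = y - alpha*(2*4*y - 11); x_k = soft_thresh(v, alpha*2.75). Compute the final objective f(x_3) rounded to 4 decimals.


FISTA on f(x) = 4*x^2 - 11*x + 2.75*|x|
L = 8, alpha = 0.0598
Iteration 1: beta = 0.0, y = -2.928 + 0.0*(-2.928 + 2.928) = -2.928
  grad(y) = -34.424, v = y - alpha*grad = -0.8694
  prox(v) = soft_thresh(-0.8694, 0.1645) = -0.705
Iteration 2: beta = 0.3333, y = -0.705 + 0.3333*(-0.705 + 2.928) = 0.036
  grad(y) = -10.7119, v = y - alpha*grad = 0.6766
  prox(v) = soft_thresh(0.6766, 0.1645) = 0.5121
Iteration 3: beta = 0.5, y = 0.5121 + 0.5*(0.5121 + 0.705) = 1.1207
  grad(y) = -2.0344, v = y - alpha*grad = 1.2424
  prox(v) = soft_thresh(1.2424, 0.1645) = 1.0779
f(x_3) = 4*1.0779^2 - 11*1.0779 + 2.75*|1.0779| = -4.2452


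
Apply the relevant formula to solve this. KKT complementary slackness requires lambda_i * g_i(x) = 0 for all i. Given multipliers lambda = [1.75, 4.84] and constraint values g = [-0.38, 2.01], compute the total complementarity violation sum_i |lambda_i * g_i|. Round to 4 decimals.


KKT complementary slackness check:
lambda_1 * g_1 = 1.75 * -0.38 = -0.665
lambda_2 * g_2 = 4.84 * 2.01 = 9.7284
Total violation = 0.665 + 9.7284 = 10.3934


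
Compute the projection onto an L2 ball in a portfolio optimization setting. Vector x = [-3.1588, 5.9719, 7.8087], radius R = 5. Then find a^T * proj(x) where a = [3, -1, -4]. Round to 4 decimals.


Step 1: Compute ||x|| (intermediates to 6 decimals).
||x|| = sqrt((-3.1588)^2 + 5.9719^2 + 7.8087^2) = 10.32557
Step 2: Project.
Since ||x|| > R, scale = R/||x|| = 5/10.32557 = 0.484235, proj(x) = scale * x
proj(x) = [-1.529602, 2.891803, 3.781246]
Step 3: Dot product.
a^T * proj(x) = 3*(-1.529602) - 1*2.891803 - 4*3.781246 = -22.6056


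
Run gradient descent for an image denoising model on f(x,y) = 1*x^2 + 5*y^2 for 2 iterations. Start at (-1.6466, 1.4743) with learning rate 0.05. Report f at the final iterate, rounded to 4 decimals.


Gradient descent on f(x,y) = 1*x^2 + 5*y^2.
Starting point: (-1.6466, 1.4743), alpha = 0.05
Step 1: grad_x = 2*1*-1.6466 = -3.2932, grad_y = 2*5*1.4743 = 14.743
  x_1 = -1.6466 - 0.05*-3.2932 = -1.4819
  y_1 = 1.4743 - 0.05*14.743 = 0.7372
Step 2: grad_x = 2*1*-1.4819 = -2.9639, grad_y = 2*5*0.7372 = 7.3715
  x_2 = -1.4819 - 0.05*-2.9639 = -1.3337
  y_2 = 0.7372 - 0.05*7.3715 = 0.3686
f(-1.3337, 0.3686) = 1*(-1.3337)^2 + 5*0.3686^2 = 2.4581
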